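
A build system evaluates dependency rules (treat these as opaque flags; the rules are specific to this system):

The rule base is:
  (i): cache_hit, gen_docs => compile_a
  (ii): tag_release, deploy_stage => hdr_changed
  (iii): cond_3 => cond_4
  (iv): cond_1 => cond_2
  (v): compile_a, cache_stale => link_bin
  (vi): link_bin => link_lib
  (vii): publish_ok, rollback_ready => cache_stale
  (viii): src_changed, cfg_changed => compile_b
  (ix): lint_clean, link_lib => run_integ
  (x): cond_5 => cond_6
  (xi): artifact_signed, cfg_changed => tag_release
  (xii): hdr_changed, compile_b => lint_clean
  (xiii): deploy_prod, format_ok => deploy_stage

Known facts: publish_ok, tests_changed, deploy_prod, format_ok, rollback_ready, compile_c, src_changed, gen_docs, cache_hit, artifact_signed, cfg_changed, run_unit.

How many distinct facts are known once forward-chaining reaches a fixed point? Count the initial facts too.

22

Round 1: (i) [cache_hit, gen_docs => compile_a]; (vii) [publish_ok, rollback_ready => cache_stale]; (viii) [src_changed, cfg_changed => compile_b]; (xi) [artifact_signed, cfg_changed => tag_release]; (xiii) [deploy_prod, format_ok => deploy_stage]. New: compile_a, cache_stale, compile_b, tag_release, deploy_stage.
Round 2: (ii) [tag_release, deploy_stage => hdr_changed]; (v) [compile_a, cache_stale => link_bin]. New: hdr_changed, link_bin.
Round 3: (vi) [link_bin => link_lib]; (xii) [hdr_changed, compile_b => lint_clean]. New: link_lib, lint_clean.
Round 4: (ix) [lint_clean, link_lib => run_integ]. New: run_integ.
Closure: {artifact_signed, cache_hit, cache_stale, cfg_changed, compile_a, compile_b, compile_c, deploy_prod, deploy_stage, format_ok, gen_docs, hdr_changed, link_bin, link_lib, lint_clean, publish_ok, rollback_ready, run_integ, run_unit, src_changed, tag_release, tests_changed} — 22 facts.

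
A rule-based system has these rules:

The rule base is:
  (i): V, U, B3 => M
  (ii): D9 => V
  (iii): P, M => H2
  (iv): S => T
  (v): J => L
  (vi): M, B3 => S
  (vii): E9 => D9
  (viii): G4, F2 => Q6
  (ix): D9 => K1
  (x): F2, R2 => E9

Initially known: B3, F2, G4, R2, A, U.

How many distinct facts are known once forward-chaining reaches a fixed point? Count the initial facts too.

Round 1: (viii) [G4, F2 => Q6]; (x) [F2, R2 => E9]. Adds Q6, E9.
Round 2: (vii) [E9 => D9]. Adds D9.
Round 3: (ii) [D9 => V]; (ix) [D9 => K1]. Adds V, K1.
Round 4: (i) [V, U, B3 => M]. Adds M.
Round 5: (vi) [M, B3 => S]. Adds S.
Round 6: (iv) [S => T]. Adds T.
Closure: {A, B3, D9, E9, F2, G4, K1, M, Q6, R2, S, T, U, V} — 14 facts.

14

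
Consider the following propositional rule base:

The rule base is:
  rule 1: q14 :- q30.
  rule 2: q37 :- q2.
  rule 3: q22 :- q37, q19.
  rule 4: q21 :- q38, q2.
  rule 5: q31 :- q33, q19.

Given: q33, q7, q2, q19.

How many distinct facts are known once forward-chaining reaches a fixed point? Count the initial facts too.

7

Round 1: rule 2 [q37 :- q2.]; rule 5 [q31 :- q33, q19.]. Adds q37, q31.
Round 2: rule 3 [q22 :- q37, q19.]. Adds q22.
Closure: {q19, q2, q22, q31, q33, q37, q7} — 7 facts.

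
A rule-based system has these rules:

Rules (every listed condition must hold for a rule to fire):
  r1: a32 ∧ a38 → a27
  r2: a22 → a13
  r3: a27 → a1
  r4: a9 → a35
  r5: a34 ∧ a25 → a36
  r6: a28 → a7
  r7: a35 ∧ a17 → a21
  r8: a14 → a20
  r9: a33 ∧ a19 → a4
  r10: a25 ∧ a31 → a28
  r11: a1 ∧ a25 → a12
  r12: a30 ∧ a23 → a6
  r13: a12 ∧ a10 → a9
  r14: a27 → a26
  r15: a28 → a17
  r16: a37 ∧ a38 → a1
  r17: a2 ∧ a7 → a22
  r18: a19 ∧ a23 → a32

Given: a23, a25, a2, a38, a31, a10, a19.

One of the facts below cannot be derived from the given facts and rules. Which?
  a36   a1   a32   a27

Round 1: r10 [a25 ∧ a31 → a28]; r18 [a19 ∧ a23 → a32]. New: a28, a32.
Round 2: r1 [a32 ∧ a38 → a27]; r6 [a28 → a7]; r15 [a28 → a17]. New: a27, a7, a17.
Round 3: r3 [a27 → a1]; r14 [a27 → a26]; r17 [a2 ∧ a7 → a22]. New: a1, a26, a22.
Round 4: r2 [a22 → a13]; r11 [a1 ∧ a25 → a12]. New: a13, a12.
Round 5: r13 [a12 ∧ a10 → a9]. New: a9.
Round 6: r4 [a9 → a35]. New: a35.
Round 7: r7 [a35 ∧ a17 → a21]. New: a21.
Derived: a1 (round 3), a27 (round 2), a32 (round 1). a36 never appears in any round.

a36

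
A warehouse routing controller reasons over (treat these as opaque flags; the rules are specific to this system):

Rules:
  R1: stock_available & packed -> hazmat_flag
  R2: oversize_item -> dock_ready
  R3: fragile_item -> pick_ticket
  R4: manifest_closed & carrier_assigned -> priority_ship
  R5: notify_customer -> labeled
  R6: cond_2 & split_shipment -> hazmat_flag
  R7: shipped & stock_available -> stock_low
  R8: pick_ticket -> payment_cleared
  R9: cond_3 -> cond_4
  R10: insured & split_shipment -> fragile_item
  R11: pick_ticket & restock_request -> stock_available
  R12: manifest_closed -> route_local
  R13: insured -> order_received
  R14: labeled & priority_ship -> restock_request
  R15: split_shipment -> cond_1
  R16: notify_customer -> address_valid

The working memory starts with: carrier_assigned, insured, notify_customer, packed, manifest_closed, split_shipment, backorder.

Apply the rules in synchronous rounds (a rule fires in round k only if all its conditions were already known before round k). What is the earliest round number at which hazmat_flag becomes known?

4

[1] R4 [manifest_closed & carrier_assigned -> priority_ship]; R5 [notify_customer -> labeled]; R10 [insured & split_shipment -> fragile_item]; R12 [manifest_closed -> route_local]; R13 [insured -> order_received]; R15 [split_shipment -> cond_1]; R16 [notify_customer -> address_valid]. ⇒ new: priority_ship, labeled, fragile_item, route_local, order_received, cond_1, address_valid.
[2] R3 [fragile_item -> pick_ticket]; R14 [labeled & priority_ship -> restock_request]. ⇒ new: pick_ticket, restock_request.
[3] R8 [pick_ticket -> payment_cleared]; R11 [pick_ticket & restock_request -> stock_available]. ⇒ new: payment_cleared, stock_available.
[4] R1 [stock_available & packed -> hazmat_flag]. ⇒ new: hazmat_flag.
hazmat_flag first appears in round 4.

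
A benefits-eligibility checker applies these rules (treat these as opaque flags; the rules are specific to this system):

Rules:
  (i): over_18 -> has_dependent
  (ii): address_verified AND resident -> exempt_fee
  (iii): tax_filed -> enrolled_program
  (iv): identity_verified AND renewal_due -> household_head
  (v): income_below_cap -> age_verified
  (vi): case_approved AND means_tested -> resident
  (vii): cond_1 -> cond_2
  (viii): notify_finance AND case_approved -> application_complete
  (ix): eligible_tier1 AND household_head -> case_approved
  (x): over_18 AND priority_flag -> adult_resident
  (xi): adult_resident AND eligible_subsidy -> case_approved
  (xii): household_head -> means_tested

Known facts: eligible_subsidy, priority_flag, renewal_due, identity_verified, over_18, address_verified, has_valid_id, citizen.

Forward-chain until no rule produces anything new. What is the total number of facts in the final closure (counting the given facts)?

15

Round 1: (i) [over_18 -> has_dependent]; (iv) [identity_verified AND renewal_due -> household_head]; (x) [over_18 AND priority_flag -> adult_resident]. New: has_dependent, household_head, adult_resident.
Round 2: (xi) [adult_resident AND eligible_subsidy -> case_approved]; (xii) [household_head -> means_tested]. New: case_approved, means_tested.
Round 3: (vi) [case_approved AND means_tested -> resident]. New: resident.
Round 4: (ii) [address_verified AND resident -> exempt_fee]. New: exempt_fee.
Closure: {address_verified, adult_resident, case_approved, citizen, eligible_subsidy, exempt_fee, has_dependent, has_valid_id, household_head, identity_verified, means_tested, over_18, priority_flag, renewal_due, resident} — 15 facts.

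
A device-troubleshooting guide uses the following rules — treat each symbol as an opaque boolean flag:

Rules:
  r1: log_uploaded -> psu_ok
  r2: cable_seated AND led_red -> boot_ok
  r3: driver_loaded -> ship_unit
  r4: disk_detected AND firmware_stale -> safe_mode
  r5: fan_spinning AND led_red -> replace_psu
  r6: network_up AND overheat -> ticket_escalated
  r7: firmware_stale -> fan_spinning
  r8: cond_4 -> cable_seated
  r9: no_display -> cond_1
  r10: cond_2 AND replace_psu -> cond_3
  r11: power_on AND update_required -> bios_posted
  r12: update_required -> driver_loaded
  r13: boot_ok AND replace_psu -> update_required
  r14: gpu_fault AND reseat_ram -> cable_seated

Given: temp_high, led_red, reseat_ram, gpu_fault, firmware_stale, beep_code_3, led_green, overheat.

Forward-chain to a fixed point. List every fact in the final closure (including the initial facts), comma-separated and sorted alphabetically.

[1] r7 [firmware_stale -> fan_spinning]; r14 [gpu_fault AND reseat_ram -> cable_seated]. ⇒ new: fan_spinning, cable_seated.
[2] r2 [cable_seated AND led_red -> boot_ok]; r5 [fan_spinning AND led_red -> replace_psu]. ⇒ new: boot_ok, replace_psu.
[3] r13 [boot_ok AND replace_psu -> update_required]. ⇒ new: update_required.
[4] r12 [update_required -> driver_loaded]. ⇒ new: driver_loaded.
[5] r3 [driver_loaded -> ship_unit]. ⇒ new: ship_unit.

beep_code_3, boot_ok, cable_seated, driver_loaded, fan_spinning, firmware_stale, gpu_fault, led_green, led_red, overheat, replace_psu, reseat_ram, ship_unit, temp_high, update_required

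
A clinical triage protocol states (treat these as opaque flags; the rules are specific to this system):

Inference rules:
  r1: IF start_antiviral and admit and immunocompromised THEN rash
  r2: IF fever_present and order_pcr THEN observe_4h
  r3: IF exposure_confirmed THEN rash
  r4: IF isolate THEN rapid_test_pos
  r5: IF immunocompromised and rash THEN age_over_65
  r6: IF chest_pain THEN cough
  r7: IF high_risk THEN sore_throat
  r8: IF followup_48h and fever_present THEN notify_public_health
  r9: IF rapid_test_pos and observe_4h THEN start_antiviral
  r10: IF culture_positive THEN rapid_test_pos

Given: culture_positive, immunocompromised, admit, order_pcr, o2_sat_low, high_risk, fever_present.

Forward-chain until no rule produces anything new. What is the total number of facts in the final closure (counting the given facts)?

[1] r2 [IF fever_present and order_pcr THEN observe_4h]; r7 [IF high_risk THEN sore_throat]; r10 [IF culture_positive THEN rapid_test_pos]. ⇒ new: observe_4h, sore_throat, rapid_test_pos.
[2] r9 [IF rapid_test_pos and observe_4h THEN start_antiviral]. ⇒ new: start_antiviral.
[3] r1 [IF start_antiviral and admit and immunocompromised THEN rash]. ⇒ new: rash.
[4] r5 [IF immunocompromised and rash THEN age_over_65]. ⇒ new: age_over_65.
Closure: {admit, age_over_65, culture_positive, fever_present, high_risk, immunocompromised, o2_sat_low, observe_4h, order_pcr, rapid_test_pos, rash, sore_throat, start_antiviral} — 13 facts.

13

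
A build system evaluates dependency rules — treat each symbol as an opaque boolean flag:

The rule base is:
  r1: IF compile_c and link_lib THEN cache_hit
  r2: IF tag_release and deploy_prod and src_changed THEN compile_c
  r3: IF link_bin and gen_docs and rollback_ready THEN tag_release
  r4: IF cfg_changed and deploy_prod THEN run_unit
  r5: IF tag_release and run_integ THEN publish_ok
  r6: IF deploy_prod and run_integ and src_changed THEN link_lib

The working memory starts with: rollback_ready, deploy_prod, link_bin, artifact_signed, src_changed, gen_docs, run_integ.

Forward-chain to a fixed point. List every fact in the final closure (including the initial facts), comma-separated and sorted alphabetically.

Round 1: r3 [IF link_bin and gen_docs and rollback_ready THEN tag_release]; r6 [IF deploy_prod and run_integ and src_changed THEN link_lib]. Adds tag_release, link_lib.
Round 2: r2 [IF tag_release and deploy_prod and src_changed THEN compile_c]; r5 [IF tag_release and run_integ THEN publish_ok]. Adds compile_c, publish_ok.
Round 3: r1 [IF compile_c and link_lib THEN cache_hit]. Adds cache_hit.

artifact_signed, cache_hit, compile_c, deploy_prod, gen_docs, link_bin, link_lib, publish_ok, rollback_ready, run_integ, src_changed, tag_release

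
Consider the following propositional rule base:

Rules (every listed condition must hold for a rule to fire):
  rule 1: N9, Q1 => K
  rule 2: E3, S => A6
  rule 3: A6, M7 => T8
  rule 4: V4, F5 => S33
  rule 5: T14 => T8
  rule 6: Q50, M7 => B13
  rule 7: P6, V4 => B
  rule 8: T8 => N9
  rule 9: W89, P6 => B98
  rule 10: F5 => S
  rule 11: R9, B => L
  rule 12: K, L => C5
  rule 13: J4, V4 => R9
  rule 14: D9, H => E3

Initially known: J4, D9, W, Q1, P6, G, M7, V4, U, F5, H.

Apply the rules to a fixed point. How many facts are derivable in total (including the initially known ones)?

22

Round 1 — rule 4, rule 7, rule 10, rule 13, rule 14, derive S33, B, S, R9, E3.
Round 2 — rule 2, rule 11, derive A6, L.
Round 3 — rule 3, derive T8.
Round 4 — rule 8, derive N9.
Round 5 — rule 1, derive K.
Round 6 — rule 12, derive C5.
Closure: {A6, B, C5, D9, E3, F5, G, H, J4, K, L, M7, N9, P6, Q1, R9, S, S33, T8, U, V4, W} — 22 facts.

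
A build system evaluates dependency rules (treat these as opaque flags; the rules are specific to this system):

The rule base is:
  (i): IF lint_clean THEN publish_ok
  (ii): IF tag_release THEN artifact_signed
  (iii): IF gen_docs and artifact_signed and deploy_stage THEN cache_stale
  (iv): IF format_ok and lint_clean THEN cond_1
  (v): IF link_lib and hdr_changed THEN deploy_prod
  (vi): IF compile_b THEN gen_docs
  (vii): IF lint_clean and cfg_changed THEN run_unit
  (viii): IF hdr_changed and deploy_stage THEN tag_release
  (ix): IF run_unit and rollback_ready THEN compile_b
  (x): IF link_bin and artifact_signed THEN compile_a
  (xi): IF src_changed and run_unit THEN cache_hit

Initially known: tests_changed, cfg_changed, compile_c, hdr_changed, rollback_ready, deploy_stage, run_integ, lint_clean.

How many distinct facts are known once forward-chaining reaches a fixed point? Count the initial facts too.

Round 1: (i) [IF lint_clean THEN publish_ok]; (vii) [IF lint_clean and cfg_changed THEN run_unit]; (viii) [IF hdr_changed and deploy_stage THEN tag_release]. Adds publish_ok, run_unit, tag_release.
Round 2: (ii) [IF tag_release THEN artifact_signed]; (ix) [IF run_unit and rollback_ready THEN compile_b]. Adds artifact_signed, compile_b.
Round 3: (vi) [IF compile_b THEN gen_docs]. Adds gen_docs.
Round 4: (iii) [IF gen_docs and artifact_signed and deploy_stage THEN cache_stale]. Adds cache_stale.
Closure: {artifact_signed, cache_stale, cfg_changed, compile_b, compile_c, deploy_stage, gen_docs, hdr_changed, lint_clean, publish_ok, rollback_ready, run_integ, run_unit, tag_release, tests_changed} — 15 facts.

15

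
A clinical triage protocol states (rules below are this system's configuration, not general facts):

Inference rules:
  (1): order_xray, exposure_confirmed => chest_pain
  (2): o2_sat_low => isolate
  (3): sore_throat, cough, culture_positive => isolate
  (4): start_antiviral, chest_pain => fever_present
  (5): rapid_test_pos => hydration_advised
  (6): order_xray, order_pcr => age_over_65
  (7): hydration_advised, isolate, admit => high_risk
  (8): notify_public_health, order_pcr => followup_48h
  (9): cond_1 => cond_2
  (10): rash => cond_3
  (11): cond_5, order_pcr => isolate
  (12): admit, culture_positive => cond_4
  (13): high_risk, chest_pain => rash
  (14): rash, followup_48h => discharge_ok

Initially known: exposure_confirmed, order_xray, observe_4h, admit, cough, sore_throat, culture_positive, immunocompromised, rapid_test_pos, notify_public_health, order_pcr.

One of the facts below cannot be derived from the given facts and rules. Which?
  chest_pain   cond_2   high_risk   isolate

Round 1 — (1), (3), (5), (6), (8), (12), derive chest_pain, isolate, hydration_advised, age_over_65, followup_48h, cond_4.
Round 2 — (7), derive high_risk.
Round 3 — (13), derive rash.
Round 4 — (10), (14), derive cond_3, discharge_ok.
Derived: chest_pain (round 1), isolate (round 1), high_risk (round 2). cond_2 never appears in any round.

cond_2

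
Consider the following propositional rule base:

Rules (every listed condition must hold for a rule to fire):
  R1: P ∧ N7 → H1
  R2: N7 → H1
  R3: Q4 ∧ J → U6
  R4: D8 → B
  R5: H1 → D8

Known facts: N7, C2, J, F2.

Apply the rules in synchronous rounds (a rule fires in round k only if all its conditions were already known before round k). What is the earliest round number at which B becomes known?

3

Round 1: R2 [N7 → H1]. New: H1.
Round 2: R5 [H1 → D8]. New: D8.
Round 3: R4 [D8 → B]. New: B.
B first appears in round 3.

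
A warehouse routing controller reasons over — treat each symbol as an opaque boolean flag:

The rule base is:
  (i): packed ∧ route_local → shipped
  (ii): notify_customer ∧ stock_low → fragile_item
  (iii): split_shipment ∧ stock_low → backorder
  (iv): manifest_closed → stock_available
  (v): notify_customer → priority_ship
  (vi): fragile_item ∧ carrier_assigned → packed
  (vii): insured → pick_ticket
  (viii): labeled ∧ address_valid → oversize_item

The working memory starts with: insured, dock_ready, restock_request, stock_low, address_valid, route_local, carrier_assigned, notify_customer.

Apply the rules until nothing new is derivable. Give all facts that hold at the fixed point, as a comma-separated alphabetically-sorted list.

address_valid, carrier_assigned, dock_ready, fragile_item, insured, notify_customer, packed, pick_ticket, priority_ship, restock_request, route_local, shipped, stock_low

Round 1: (ii) [notify_customer ∧ stock_low → fragile_item]; (v) [notify_customer → priority_ship]; (vii) [insured → pick_ticket]. New: fragile_item, priority_ship, pick_ticket.
Round 2: (vi) [fragile_item ∧ carrier_assigned → packed]. New: packed.
Round 3: (i) [packed ∧ route_local → shipped]. New: shipped.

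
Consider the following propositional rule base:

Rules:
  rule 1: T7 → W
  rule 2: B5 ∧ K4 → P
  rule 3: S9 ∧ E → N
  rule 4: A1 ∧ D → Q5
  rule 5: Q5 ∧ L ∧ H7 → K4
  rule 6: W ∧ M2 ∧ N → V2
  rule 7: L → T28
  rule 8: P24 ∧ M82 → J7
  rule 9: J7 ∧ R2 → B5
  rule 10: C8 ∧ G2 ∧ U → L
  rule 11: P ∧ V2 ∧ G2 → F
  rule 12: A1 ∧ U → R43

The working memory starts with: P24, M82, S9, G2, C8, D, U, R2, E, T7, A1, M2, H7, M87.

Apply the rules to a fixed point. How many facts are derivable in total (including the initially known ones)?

26

Round 1: rule 1 [T7 → W]; rule 3 [S9 ∧ E → N]; rule 4 [A1 ∧ D → Q5]; rule 8 [P24 ∧ M82 → J7]; rule 10 [C8 ∧ G2 ∧ U → L]; rule 12 [A1 ∧ U → R43]. New: W, N, Q5, J7, L, R43.
Round 2: rule 5 [Q5 ∧ L ∧ H7 → K4]; rule 6 [W ∧ M2 ∧ N → V2]; rule 7 [L → T28]; rule 9 [J7 ∧ R2 → B5]. New: K4, V2, T28, B5.
Round 3: rule 2 [B5 ∧ K4 → P]. New: P.
Round 4: rule 11 [P ∧ V2 ∧ G2 → F]. New: F.
Closure: {A1, B5, C8, D, E, F, G2, H7, J7, K4, L, M2, M82, M87, N, P, P24, Q5, R2, R43, S9, T28, T7, U, V2, W} — 26 facts.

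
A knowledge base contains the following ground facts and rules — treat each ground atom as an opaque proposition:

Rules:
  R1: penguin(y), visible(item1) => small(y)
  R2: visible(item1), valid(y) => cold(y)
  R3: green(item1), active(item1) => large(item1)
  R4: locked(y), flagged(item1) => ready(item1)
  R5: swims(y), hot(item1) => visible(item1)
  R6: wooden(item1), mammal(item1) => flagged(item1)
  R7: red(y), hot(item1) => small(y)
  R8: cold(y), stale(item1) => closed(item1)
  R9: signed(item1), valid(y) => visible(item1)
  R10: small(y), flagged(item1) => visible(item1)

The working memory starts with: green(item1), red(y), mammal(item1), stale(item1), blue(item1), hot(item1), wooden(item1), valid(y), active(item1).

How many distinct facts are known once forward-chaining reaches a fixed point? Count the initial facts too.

15

Round 1: R3 [green(item1), active(item1) => large(item1)]; R6 [wooden(item1), mammal(item1) => flagged(item1)]; R7 [red(y), hot(item1) => small(y)]. New: large(item1), flagged(item1), small(y).
Round 2: R10 [small(y), flagged(item1) => visible(item1)]. New: visible(item1).
Round 3: R2 [visible(item1), valid(y) => cold(y)]. New: cold(y).
Round 4: R8 [cold(y), stale(item1) => closed(item1)]. New: closed(item1).
Closure: {active(item1), blue(item1), closed(item1), cold(y), flagged(item1), green(item1), hot(item1), large(item1), mammal(item1), red(y), small(y), stale(item1), valid(y), visible(item1), wooden(item1)} — 15 facts.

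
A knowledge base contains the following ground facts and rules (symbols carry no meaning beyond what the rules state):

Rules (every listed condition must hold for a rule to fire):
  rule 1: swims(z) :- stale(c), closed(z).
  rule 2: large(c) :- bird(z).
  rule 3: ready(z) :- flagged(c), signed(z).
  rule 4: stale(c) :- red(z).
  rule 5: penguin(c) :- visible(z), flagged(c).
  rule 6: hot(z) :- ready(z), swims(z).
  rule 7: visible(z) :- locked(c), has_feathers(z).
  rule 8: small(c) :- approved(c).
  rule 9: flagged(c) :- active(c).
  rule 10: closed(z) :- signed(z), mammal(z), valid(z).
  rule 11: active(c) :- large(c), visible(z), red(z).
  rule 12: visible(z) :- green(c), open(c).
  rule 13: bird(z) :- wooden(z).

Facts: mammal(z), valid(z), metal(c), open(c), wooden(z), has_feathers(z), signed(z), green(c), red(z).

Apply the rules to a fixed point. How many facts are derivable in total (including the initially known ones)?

20

Round 1: rule 4 [stale(c) :- red(z).]; rule 10 [closed(z) :- signed(z), mammal(z), valid(z).]; rule 12 [visible(z) :- green(c), open(c).]; rule 13 [bird(z) :- wooden(z).]. New: stale(c), closed(z), visible(z), bird(z).
Round 2: rule 1 [swims(z) :- stale(c), closed(z).]; rule 2 [large(c) :- bird(z).]. New: swims(z), large(c).
Round 3: rule 11 [active(c) :- large(c), visible(z), red(z).]. New: active(c).
Round 4: rule 9 [flagged(c) :- active(c).]. New: flagged(c).
Round 5: rule 3 [ready(z) :- flagged(c), signed(z).]; rule 5 [penguin(c) :- visible(z), flagged(c).]. New: ready(z), penguin(c).
Round 6: rule 6 [hot(z) :- ready(z), swims(z).]. New: hot(z).
Closure: {active(c), bird(z), closed(z), flagged(c), green(c), has_feathers(z), hot(z), large(c), mammal(z), metal(c), open(c), penguin(c), ready(z), red(z), signed(z), stale(c), swims(z), valid(z), visible(z), wooden(z)} — 20 facts.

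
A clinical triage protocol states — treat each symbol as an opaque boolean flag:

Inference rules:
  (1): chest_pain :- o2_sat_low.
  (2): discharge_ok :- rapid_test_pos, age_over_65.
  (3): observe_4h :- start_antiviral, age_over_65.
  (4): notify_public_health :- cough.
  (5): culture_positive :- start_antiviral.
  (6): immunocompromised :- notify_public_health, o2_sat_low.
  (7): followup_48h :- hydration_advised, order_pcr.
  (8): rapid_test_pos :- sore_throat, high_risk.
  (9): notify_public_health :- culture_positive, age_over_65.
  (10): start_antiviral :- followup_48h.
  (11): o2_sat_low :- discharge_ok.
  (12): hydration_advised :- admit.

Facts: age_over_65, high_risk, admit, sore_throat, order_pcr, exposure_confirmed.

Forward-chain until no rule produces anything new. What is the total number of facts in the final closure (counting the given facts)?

Round 1 — (8), (12), derive rapid_test_pos, hydration_advised.
Round 2 — (2), (7), derive discharge_ok, followup_48h.
Round 3 — (10), (11), derive start_antiviral, o2_sat_low.
Round 4 — (1), (3), (5), derive chest_pain, observe_4h, culture_positive.
Round 5 — (9), derive notify_public_health.
Round 6 — (6), derive immunocompromised.
Closure: {admit, age_over_65, chest_pain, culture_positive, discharge_ok, exposure_confirmed, followup_48h, high_risk, hydration_advised, immunocompromised, notify_public_health, o2_sat_low, observe_4h, order_pcr, rapid_test_pos, sore_throat, start_antiviral} — 17 facts.

17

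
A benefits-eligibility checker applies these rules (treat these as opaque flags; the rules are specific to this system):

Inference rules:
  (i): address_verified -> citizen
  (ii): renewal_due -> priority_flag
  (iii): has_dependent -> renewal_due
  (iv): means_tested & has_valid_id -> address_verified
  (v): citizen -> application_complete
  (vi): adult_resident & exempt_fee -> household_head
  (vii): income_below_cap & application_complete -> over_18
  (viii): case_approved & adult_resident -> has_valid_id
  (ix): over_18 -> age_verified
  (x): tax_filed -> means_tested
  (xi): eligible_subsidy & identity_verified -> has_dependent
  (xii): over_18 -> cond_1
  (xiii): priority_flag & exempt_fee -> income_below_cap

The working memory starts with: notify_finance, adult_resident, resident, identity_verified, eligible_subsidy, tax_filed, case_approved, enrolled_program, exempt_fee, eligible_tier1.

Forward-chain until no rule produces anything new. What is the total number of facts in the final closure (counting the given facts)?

23

Round 1: (vi) [adult_resident & exempt_fee -> household_head]; (viii) [case_approved & adult_resident -> has_valid_id]; (x) [tax_filed -> means_tested]; (xi) [eligible_subsidy & identity_verified -> has_dependent]. Adds household_head, has_valid_id, means_tested, has_dependent.
Round 2: (iii) [has_dependent -> renewal_due]; (iv) [means_tested & has_valid_id -> address_verified]. Adds renewal_due, address_verified.
Round 3: (i) [address_verified -> citizen]; (ii) [renewal_due -> priority_flag]. Adds citizen, priority_flag.
Round 4: (v) [citizen -> application_complete]; (xiii) [priority_flag & exempt_fee -> income_below_cap]. Adds application_complete, income_below_cap.
Round 5: (vii) [income_below_cap & application_complete -> over_18]. Adds over_18.
Round 6: (ix) [over_18 -> age_verified]; (xii) [over_18 -> cond_1]. Adds age_verified, cond_1.
Closure: {address_verified, adult_resident, age_verified, application_complete, case_approved, citizen, cond_1, eligible_subsidy, eligible_tier1, enrolled_program, exempt_fee, has_dependent, has_valid_id, household_head, identity_verified, income_below_cap, means_tested, notify_finance, over_18, priority_flag, renewal_due, resident, tax_filed} — 23 facts.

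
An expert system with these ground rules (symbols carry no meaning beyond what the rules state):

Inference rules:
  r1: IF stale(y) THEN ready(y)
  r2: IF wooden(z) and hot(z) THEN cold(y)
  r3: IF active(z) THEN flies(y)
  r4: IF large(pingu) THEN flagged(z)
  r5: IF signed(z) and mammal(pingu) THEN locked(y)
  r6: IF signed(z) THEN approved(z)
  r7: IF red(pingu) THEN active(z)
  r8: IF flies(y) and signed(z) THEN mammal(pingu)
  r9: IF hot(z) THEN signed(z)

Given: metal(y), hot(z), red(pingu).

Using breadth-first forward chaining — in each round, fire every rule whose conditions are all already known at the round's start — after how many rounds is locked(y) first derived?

4

[1] r7 [IF red(pingu) THEN active(z)]; r9 [IF hot(z) THEN signed(z)]. ⇒ new: active(z), signed(z).
[2] r3 [IF active(z) THEN flies(y)]; r6 [IF signed(z) THEN approved(z)]. ⇒ new: flies(y), approved(z).
[3] r8 [IF flies(y) and signed(z) THEN mammal(pingu)]. ⇒ new: mammal(pingu).
[4] r5 [IF signed(z) and mammal(pingu) THEN locked(y)]. ⇒ new: locked(y).
locked(y) first appears in round 4.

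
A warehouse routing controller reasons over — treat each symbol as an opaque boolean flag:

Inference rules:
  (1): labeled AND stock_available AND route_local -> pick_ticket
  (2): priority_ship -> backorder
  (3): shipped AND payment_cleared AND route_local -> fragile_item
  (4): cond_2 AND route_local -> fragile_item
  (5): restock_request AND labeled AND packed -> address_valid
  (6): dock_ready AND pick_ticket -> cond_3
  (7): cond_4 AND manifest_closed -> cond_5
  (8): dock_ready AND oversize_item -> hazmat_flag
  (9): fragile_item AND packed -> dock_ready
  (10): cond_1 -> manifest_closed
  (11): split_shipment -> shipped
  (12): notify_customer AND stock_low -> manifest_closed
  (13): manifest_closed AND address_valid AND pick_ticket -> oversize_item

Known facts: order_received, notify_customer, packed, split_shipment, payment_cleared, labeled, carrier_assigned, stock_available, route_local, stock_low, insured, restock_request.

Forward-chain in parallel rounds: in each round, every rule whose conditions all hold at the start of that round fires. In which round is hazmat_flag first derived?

Round 1 fires (1), (5), (11), (12), giving pick_ticket, address_valid, shipped, manifest_closed.
Round 2 fires (3), (13), giving fragile_item, oversize_item.
Round 3 fires (9), giving dock_ready.
Round 4 fires (6), (8), giving cond_3, hazmat_flag.
hazmat_flag first appears in round 4.

4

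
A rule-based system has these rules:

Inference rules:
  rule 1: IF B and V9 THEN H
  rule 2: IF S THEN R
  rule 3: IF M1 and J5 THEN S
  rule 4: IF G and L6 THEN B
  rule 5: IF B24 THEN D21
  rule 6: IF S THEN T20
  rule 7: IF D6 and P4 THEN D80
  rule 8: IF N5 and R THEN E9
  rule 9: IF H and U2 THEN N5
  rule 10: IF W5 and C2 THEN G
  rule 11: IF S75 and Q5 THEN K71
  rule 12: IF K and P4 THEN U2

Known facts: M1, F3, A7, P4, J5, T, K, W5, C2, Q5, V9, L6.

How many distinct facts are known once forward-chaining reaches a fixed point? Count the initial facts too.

Round 1 — rule 3, rule 10, rule 12, derive S, G, U2.
Round 2 — rule 2, rule 4, rule 6, derive R, B, T20.
Round 3 — rule 1, derive H.
Round 4 — rule 9, derive N5.
Round 5 — rule 8, derive E9.
Closure: {A7, B, C2, E9, F3, G, H, J5, K, L6, M1, N5, P4, Q5, R, S, T, T20, U2, V9, W5} — 21 facts.

21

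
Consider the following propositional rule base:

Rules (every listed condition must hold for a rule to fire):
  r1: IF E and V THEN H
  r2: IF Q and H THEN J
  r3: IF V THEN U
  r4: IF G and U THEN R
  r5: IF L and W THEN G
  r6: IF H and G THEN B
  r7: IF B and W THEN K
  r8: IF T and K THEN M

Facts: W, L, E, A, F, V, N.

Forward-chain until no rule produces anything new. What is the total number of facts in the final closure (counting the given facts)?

Round 1 fires r1, r3, r5, giving H, U, G.
Round 2 fires r4, r6, giving R, B.
Round 3 fires r7, giving K.
Closure: {A, B, E, F, G, H, K, L, N, R, U, V, W} — 13 facts.

13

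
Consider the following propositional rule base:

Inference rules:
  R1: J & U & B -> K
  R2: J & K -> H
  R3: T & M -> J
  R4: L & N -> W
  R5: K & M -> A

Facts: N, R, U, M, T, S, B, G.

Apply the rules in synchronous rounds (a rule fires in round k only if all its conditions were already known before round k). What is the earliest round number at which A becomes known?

Round 1 — R3, derive J.
Round 2 — R1, derive K.
Round 3 — R2, R5, derive H, A.
A first appears in round 3.

3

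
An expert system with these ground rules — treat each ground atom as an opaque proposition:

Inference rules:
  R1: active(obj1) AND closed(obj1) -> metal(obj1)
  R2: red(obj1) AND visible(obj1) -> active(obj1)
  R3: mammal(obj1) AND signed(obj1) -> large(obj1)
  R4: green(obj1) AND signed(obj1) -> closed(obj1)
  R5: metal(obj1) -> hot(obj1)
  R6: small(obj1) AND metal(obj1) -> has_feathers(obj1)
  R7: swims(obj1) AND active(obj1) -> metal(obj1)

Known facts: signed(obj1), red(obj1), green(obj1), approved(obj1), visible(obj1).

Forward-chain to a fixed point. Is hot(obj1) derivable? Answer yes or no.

Round 1 fires R2, R4, giving active(obj1), closed(obj1).
Round 2 fires R1, giving metal(obj1).
Round 3 fires R5, giving hot(obj1).
hot(obj1) appears in round 3, so it is derivable.

yes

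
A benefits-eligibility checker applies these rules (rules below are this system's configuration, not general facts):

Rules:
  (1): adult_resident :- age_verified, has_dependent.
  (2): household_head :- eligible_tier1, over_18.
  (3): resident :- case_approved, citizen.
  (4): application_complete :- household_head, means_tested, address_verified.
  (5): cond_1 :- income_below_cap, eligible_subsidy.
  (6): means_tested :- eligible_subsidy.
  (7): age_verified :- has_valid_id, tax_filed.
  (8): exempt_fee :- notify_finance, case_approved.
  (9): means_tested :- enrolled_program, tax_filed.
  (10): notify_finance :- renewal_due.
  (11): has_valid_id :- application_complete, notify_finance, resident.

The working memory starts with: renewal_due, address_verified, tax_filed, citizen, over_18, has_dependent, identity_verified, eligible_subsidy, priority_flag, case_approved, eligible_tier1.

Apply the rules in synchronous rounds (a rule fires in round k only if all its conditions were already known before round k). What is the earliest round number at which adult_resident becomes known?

5

Round 1: (2) [household_head :- eligible_tier1, over_18.]; (3) [resident :- case_approved, citizen.]; (6) [means_tested :- eligible_subsidy.]; (10) [notify_finance :- renewal_due.]. Adds household_head, resident, means_tested, notify_finance.
Round 2: (4) [application_complete :- household_head, means_tested, address_verified.]; (8) [exempt_fee :- notify_finance, case_approved.]. Adds application_complete, exempt_fee.
Round 3: (11) [has_valid_id :- application_complete, notify_finance, resident.]. Adds has_valid_id.
Round 4: (7) [age_verified :- has_valid_id, tax_filed.]. Adds age_verified.
Round 5: (1) [adult_resident :- age_verified, has_dependent.]. Adds adult_resident.
adult_resident first appears in round 5.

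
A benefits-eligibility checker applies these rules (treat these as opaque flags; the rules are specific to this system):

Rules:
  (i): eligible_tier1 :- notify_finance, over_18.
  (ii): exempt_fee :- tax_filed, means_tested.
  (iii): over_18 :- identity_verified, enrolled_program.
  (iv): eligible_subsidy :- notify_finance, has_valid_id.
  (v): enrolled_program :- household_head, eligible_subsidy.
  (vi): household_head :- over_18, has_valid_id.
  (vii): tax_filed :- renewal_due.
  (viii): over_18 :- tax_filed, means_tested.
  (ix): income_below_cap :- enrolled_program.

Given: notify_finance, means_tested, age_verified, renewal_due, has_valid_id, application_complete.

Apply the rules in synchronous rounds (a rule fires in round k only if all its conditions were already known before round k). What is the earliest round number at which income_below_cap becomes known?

Round 1 — (iv), (vii), derive eligible_subsidy, tax_filed.
Round 2 — (ii), (viii), derive exempt_fee, over_18.
Round 3 — (i), (vi), derive eligible_tier1, household_head.
Round 4 — (v), derive enrolled_program.
Round 5 — (ix), derive income_below_cap.
income_below_cap first appears in round 5.

5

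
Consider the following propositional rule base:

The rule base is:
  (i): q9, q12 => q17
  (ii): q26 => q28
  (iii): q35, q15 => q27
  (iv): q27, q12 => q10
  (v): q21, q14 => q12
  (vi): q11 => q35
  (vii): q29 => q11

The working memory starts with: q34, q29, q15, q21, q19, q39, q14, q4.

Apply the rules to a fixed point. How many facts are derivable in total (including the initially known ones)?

Round 1 fires (v), (vii), giving q12, q11.
Round 2 fires (vi), giving q35.
Round 3 fires (iii), giving q27.
Round 4 fires (iv), giving q10.
Closure: {q10, q11, q12, q14, q15, q19, q21, q27, q29, q34, q35, q39, q4} — 13 facts.

13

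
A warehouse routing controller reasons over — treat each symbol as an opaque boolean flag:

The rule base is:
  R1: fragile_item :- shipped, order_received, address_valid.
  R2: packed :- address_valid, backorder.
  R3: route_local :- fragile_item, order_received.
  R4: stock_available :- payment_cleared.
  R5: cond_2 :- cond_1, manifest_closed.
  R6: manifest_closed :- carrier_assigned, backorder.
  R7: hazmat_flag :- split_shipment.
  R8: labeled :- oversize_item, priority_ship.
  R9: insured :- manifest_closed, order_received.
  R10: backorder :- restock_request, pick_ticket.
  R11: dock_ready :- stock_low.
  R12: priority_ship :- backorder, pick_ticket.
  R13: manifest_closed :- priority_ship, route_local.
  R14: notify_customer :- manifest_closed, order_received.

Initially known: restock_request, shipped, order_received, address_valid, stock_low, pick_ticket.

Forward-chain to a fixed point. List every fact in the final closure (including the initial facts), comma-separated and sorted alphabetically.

[1] R1 [fragile_item :- shipped, order_received, address_valid.]; R10 [backorder :- restock_request, pick_ticket.]; R11 [dock_ready :- stock_low.]. ⇒ new: fragile_item, backorder, dock_ready.
[2] R2 [packed :- address_valid, backorder.]; R3 [route_local :- fragile_item, order_received.]; R12 [priority_ship :- backorder, pick_ticket.]. ⇒ new: packed, route_local, priority_ship.
[3] R13 [manifest_closed :- priority_ship, route_local.]. ⇒ new: manifest_closed.
[4] R9 [insured :- manifest_closed, order_received.]; R14 [notify_customer :- manifest_closed, order_received.]. ⇒ new: insured, notify_customer.

address_valid, backorder, dock_ready, fragile_item, insured, manifest_closed, notify_customer, order_received, packed, pick_ticket, priority_ship, restock_request, route_local, shipped, stock_low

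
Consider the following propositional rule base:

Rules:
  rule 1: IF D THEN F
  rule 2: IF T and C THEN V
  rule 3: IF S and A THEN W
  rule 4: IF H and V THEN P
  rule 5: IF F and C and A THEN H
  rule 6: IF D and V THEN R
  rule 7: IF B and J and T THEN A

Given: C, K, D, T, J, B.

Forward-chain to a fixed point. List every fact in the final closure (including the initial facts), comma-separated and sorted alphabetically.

[1] rule 1 [IF D THEN F]; rule 2 [IF T and C THEN V]; rule 7 [IF B and J and T THEN A]. ⇒ new: F, V, A.
[2] rule 5 [IF F and C and A THEN H]; rule 6 [IF D and V THEN R]. ⇒ new: H, R.
[3] rule 4 [IF H and V THEN P]. ⇒ new: P.

A, B, C, D, F, H, J, K, P, R, T, V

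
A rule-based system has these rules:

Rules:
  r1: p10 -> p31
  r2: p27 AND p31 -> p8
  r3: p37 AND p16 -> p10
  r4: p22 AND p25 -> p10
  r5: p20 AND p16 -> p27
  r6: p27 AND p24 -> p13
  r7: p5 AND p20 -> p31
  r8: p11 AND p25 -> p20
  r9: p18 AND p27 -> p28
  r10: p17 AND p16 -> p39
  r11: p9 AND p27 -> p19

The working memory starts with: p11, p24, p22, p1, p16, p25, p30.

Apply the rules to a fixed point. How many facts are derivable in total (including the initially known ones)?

Round 1: r4 [p22 AND p25 -> p10]; r8 [p11 AND p25 -> p20]. New: p10, p20.
Round 2: r1 [p10 -> p31]; r5 [p20 AND p16 -> p27]. New: p31, p27.
Round 3: r2 [p27 AND p31 -> p8]; r6 [p27 AND p24 -> p13]. New: p8, p13.
Closure: {p1, p10, p11, p13, p16, p20, p22, p24, p25, p27, p30, p31, p8} — 13 facts.

13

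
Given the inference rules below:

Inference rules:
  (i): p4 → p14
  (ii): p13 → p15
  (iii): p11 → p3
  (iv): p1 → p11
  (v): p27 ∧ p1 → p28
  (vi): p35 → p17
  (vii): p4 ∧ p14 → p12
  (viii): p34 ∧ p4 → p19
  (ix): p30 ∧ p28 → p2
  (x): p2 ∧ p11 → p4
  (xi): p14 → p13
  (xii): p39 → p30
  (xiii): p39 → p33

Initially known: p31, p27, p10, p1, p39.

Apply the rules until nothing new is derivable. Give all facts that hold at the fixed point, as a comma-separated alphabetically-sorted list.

p1, p10, p11, p12, p13, p14, p15, p2, p27, p28, p3, p30, p31, p33, p39, p4

[1] (iv) [p1 → p11]; (v) [p27 ∧ p1 → p28]; (xii) [p39 → p30]; (xiii) [p39 → p33]. ⇒ new: p11, p28, p30, p33.
[2] (iii) [p11 → p3]; (ix) [p30 ∧ p28 → p2]. ⇒ new: p3, p2.
[3] (x) [p2 ∧ p11 → p4]. ⇒ new: p4.
[4] (i) [p4 → p14]. ⇒ new: p14.
[5] (vii) [p4 ∧ p14 → p12]; (xi) [p14 → p13]. ⇒ new: p12, p13.
[6] (ii) [p13 → p15]. ⇒ new: p15.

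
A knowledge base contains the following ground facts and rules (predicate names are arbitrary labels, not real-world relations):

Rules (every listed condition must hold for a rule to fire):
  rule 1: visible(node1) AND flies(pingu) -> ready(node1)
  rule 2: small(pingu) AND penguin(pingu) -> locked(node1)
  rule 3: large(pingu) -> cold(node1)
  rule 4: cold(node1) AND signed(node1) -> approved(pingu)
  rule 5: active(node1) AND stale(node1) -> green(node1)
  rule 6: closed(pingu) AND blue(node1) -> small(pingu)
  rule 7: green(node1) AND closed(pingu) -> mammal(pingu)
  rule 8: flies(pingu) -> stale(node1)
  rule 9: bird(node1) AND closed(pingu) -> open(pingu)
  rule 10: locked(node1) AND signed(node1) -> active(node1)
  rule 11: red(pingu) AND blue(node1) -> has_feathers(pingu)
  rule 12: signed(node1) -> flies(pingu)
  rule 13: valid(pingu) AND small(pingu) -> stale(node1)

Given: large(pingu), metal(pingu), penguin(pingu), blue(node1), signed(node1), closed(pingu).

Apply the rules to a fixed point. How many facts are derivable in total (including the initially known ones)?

Round 1: rule 3 [large(pingu) -> cold(node1)]; rule 6 [closed(pingu) AND blue(node1) -> small(pingu)]; rule 12 [signed(node1) -> flies(pingu)]. Adds cold(node1), small(pingu), flies(pingu).
Round 2: rule 2 [small(pingu) AND penguin(pingu) -> locked(node1)]; rule 4 [cold(node1) AND signed(node1) -> approved(pingu)]; rule 8 [flies(pingu) -> stale(node1)]. Adds locked(node1), approved(pingu), stale(node1).
Round 3: rule 10 [locked(node1) AND signed(node1) -> active(node1)]. Adds active(node1).
Round 4: rule 5 [active(node1) AND stale(node1) -> green(node1)]. Adds green(node1).
Round 5: rule 7 [green(node1) AND closed(pingu) -> mammal(pingu)]. Adds mammal(pingu).
Closure: {active(node1), approved(pingu), blue(node1), closed(pingu), cold(node1), flies(pingu), green(node1), large(pingu), locked(node1), mammal(pingu), metal(pingu), penguin(pingu), signed(node1), small(pingu), stale(node1)} — 15 facts.

15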